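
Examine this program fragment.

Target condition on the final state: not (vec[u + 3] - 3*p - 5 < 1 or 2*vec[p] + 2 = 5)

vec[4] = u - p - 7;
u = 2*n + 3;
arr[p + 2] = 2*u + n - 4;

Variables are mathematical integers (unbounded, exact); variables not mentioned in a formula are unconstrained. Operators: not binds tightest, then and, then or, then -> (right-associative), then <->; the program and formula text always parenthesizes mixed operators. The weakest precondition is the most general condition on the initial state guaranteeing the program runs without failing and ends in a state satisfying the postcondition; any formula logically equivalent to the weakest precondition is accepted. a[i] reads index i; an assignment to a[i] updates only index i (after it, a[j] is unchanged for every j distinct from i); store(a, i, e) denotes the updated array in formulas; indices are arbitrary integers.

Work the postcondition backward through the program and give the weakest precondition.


Working backward. After the program, the postcondition not (vec[u + 3] - 3*p - 5 < 1 or 2*vec[p] + 2 = 5) must hold; in canonical form it is not (vec[u + 3] < 3*p + 6 or 2*vec[p] = 3).
Before arr[p + 2] := 2*u + n - 4: not (vec[u + 3] < 3*p + 6 or 2*vec[p] = 3)
Before u := 2*n + 3: not (vec[2*n + 6] < 3*p + 6 or 2*vec[p] = 3)
Before vec[4] := u - p - 7: not (store(vec, 4, -p + u - 7)[2*n + 6] < 3*p + 6 or 2*store(vec, 4, -p + u - 7)[p] = 3)
Answer: WP = not (store(vec, 4, -p + u - 7)[2*n + 6] < 3*p + 6 or 2*store(vec, 4, -p + u - 7)[p] = 3)


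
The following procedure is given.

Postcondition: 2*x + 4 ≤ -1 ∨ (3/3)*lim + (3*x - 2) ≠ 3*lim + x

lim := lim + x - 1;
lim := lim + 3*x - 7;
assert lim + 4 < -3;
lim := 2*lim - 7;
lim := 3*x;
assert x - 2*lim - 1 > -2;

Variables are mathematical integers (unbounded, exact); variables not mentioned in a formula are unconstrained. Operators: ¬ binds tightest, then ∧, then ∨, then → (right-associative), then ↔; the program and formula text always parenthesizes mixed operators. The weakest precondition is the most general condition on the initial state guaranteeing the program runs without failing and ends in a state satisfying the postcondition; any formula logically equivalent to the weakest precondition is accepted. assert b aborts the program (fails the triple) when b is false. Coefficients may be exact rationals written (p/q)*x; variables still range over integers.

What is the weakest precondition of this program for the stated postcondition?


Working backward. After the program, the postcondition 2*x + 4 ≤ -1 ∨ (3/3)*lim + (3*x - 2) ≠ 3*lim + x must hold; in canonical form it is 2*x ≤ -5 ∨ 2*x ≠ 2*lim + 2.
Before assert x - 2*lim - 1 > -2: x > 2*lim - 1 ∧ (2*x ≤ -5 ∨ 2*x ≠ 2*lim + 2)
Before lim := 3*x: 5*x < 1 ∧ (2*x ≤ -5 ∨ 4*x ≠ -2)
Before lim := 2*lim - 7: 5*x < 1 ∧ (2*x ≤ -5 ∨ 4*x ≠ -2)
Before assert lim + 4 < -3: lim < -7 ∧ 5*x < 1 ∧ (2*x ≤ -5 ∨ 4*x ≠ -2)
Before lim := lim + 3*x - 7: lim + 3*x < 0 ∧ 5*x < 1 ∧ (2*x ≤ -5 ∨ 4*x ≠ -2)
Before lim := lim + x - 1: lim + 4*x < 1 ∧ 5*x < 1 ∧ (2*x ≤ -5 ∨ 4*x ≠ -2)
Answer: WP = lim + 4*x < 1 ∧ 5*x < 1 ∧ (2*x ≤ -5 ∨ 4*x ≠ -2)


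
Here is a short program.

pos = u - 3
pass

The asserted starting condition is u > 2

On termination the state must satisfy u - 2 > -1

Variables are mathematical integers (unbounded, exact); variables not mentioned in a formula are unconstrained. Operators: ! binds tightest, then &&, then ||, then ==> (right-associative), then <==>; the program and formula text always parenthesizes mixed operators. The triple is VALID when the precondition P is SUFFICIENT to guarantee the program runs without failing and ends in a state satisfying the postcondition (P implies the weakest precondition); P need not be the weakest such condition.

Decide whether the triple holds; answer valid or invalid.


Working backward. After the program, the postcondition u - 2 > -1 must hold; in canonical form it is u > 1.
Before skip: u > 1
Before pos := u - 3: u > 1
The weakest precondition is u > 1.
Check whether u > 2 implies it.
Every state satisfying the precondition satisfies the weakest precondition: the implication holds.
Answer: valid


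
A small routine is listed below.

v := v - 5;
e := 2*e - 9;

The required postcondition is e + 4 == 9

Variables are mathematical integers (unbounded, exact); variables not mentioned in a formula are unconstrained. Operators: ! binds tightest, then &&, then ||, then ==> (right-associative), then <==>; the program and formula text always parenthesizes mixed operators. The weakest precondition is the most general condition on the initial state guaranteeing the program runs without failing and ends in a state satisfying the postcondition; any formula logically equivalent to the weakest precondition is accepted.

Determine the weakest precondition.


Working backward. After the program, the postcondition e + 4 == 9 must hold; in canonical form it is e == 5.
Before e := 2*e - 9: 2*e == 14
Before v := v - 5: 2*e == 14
Answer: WP = 2*e == 14


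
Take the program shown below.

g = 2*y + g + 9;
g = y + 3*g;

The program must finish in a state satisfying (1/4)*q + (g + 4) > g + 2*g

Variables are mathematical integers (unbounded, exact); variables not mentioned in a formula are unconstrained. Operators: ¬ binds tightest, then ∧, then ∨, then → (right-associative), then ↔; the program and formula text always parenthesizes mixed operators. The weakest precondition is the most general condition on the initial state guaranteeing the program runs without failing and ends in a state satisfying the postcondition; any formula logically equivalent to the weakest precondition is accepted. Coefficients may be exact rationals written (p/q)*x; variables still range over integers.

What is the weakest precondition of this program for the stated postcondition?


Working backward. After the program, the postcondition (1/4)*q + (g + 4) > g + 2*g must hold; in canonical form it is (1/4)*q > 2*g - 4.
Before g := y + 3*g: (1/4)*q > 6*g + 2*y - 4
Before g := 2*y + g + 9: (1/4)*q > 6*g + 14*y + 50
Answer: WP = (1/4)*q > 6*g + 14*y + 50


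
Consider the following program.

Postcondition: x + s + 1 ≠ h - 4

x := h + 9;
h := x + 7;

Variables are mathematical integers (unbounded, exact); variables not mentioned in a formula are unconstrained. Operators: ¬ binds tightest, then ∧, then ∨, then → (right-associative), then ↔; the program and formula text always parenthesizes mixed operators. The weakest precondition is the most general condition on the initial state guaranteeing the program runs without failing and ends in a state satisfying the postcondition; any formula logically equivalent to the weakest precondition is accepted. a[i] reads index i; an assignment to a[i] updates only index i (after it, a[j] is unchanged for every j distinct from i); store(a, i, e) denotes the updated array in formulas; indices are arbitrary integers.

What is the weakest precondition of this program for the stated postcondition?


Working backward. After the program, the postcondition x + s + 1 ≠ h - 4 must hold; in canonical form it is s + x ≠ h - 5.
Before h := x + 7: s ≠ 2
Before x := h + 9: s ≠ 2
Answer: WP = s ≠ 2


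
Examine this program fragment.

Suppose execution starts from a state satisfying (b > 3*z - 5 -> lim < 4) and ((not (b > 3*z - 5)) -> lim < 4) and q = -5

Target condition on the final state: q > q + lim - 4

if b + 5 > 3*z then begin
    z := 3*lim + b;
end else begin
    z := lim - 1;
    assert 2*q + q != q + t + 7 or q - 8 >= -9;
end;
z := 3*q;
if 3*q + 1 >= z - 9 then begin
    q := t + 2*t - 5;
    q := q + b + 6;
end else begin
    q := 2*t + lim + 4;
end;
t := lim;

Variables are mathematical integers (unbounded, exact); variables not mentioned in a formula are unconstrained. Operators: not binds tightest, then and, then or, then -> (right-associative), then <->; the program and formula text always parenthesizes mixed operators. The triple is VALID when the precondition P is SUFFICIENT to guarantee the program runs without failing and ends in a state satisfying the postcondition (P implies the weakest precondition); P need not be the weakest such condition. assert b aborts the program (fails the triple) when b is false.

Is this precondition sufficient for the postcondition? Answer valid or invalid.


Working backward. After the program, the postcondition q > q + lim - 4 must hold; in canonical form it is lim < 4.
Before t := lim: lim < 4
Then branch requires lim < 4; else branch requires lim < 4.
Before the if: (3*q >= z - 10 -> lim < 4) and ((not (3*q >= z - 10)) -> lim < 4)
Before z := 3*q: lim < 4
Then branch requires lim < 4; else branch requires (2*q != t + 7 or q >= -1) and lim < 4.
Before the if: (b > 3*z - 5 -> lim < 4) and ((not (b > 3*z - 5)) -> ((2*q != t + 7 or q >= -1) and lim < 4))
The weakest precondition is (b > 3*z - 5 -> lim < 4) and ((not (b > 3*z - 5)) -> ((2*q != t + 7 or q >= -1) and lim < 4)).
Check whether (b > 3*z - 5 -> lim < 4) and ((not (b > 3*z - 5)) -> lim < 4) and q = -5 implies it.
Countermodel: at the initial state b = -5, lim = 3, q = -5, t = -17, z = 0, the precondition holds but the weakest precondition fails.
Answer: invalid


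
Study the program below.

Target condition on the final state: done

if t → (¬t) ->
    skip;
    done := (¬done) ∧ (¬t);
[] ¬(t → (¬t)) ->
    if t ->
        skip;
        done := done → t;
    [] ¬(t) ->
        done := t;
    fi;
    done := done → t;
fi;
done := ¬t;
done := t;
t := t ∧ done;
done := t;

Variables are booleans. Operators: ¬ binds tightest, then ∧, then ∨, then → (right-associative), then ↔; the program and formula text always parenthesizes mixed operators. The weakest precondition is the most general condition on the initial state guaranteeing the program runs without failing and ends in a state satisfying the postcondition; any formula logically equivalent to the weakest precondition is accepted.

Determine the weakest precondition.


Working backward. After the program, done must hold.
Before done := t: t
Before t := t ∧ done: t ∧ done
Before done := t: t
Before done := ¬t: t
Then branch requires t; else branch requires (¬t) → t.
Before the if: ((t → (¬t)) → t) ∧ ((¬(t → (¬t))) → ((¬t) → t))
Answer: WP = ((t → (¬t)) → t) ∧ ((¬(t → (¬t))) → ((¬t) → t))


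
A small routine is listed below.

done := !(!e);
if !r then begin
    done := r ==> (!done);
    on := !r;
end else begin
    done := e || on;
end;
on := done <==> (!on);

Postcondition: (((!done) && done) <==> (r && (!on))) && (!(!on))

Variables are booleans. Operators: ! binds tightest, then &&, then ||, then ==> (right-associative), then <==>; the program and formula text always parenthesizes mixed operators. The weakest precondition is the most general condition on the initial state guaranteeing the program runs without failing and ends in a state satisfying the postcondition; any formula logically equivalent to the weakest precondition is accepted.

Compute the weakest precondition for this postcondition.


Working backward. After the program, the postcondition (((!done) && done) <==> (r && (!on))) && (!(!on)) must hold; in canonical form it is (!(r && (!on))) && on.
Before on := done <==> (!on): (!(r && (!(done <==> (!on))))) && (done <==> (!on))
Then branch requires (!(r && (!((r ==> (!done)) <==> r)))) && ((r ==> (!done)) <==> r); else branch requires (!(r && (!((e || on) <==> (!on))))) && ((e || on) <==> (!on)).
Before the if: ((!r) ==> ((!(r && (!((r ==> (!done)) <==> r)))) && ((r ==> (!done)) <==> r))) && (r ==> ((!(r && (!((e || on) <==> (!on))))) && ((e || on) <==> (!on))))
Before done := !(!e): ((!r) ==> ((!(r && (!((r ==> (!e)) <==> r)))) && ((r ==> (!e)) <==> r))) && (r ==> ((!(r && (!((e || on) <==> (!on))))) && ((e || on) <==> (!on))))
Answer: WP = ((!r) ==> ((!(r && (!((r ==> (!e)) <==> r)))) && ((r ==> (!e)) <==> r))) && (r ==> ((!(r && (!((e || on) <==> (!on))))) && ((e || on) <==> (!on))))


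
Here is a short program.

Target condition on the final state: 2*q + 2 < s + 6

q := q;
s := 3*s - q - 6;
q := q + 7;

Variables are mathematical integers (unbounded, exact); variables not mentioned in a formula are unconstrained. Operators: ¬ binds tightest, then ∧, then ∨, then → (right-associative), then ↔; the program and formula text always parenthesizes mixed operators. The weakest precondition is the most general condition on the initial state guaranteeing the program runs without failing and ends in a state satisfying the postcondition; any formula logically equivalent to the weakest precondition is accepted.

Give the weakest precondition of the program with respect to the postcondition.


Working backward. After the program, the postcondition 2*q + 2 < s + 6 must hold; in canonical form it is 2*q < s + 4.
Before q := q + 7: 2*q < s - 10
Before s := 3*s - q - 6: 3*q < 3*s - 16
Before q := q: 3*q < 3*s - 16
Answer: WP = 3*q < 3*s - 16


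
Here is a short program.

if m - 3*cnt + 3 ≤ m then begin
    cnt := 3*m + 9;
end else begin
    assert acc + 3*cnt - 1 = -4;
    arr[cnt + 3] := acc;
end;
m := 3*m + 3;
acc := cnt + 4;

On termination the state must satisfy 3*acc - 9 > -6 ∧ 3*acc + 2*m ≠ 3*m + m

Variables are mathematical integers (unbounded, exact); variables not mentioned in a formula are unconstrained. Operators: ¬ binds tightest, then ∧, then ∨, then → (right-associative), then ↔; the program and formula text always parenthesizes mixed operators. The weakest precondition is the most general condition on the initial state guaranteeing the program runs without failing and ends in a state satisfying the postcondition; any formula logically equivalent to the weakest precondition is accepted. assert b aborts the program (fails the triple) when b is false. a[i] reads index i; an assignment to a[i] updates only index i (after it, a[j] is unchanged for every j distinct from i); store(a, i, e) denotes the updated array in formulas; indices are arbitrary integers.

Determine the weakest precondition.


Working backward. After the program, the postcondition 3*acc - 9 > -6 ∧ 3*acc + 2*m ≠ 3*m + m must hold; in canonical form it is 3*acc > 3 ∧ 3*acc ≠ 2*m.
Before acc := cnt + 4: 3*cnt > -9 ∧ 3*cnt ≠ 2*m - 12
Before m := 3*m + 3: 3*cnt > -9 ∧ 3*cnt ≠ 6*m - 6
Then branch requires 9*m > -36 ∧ 3*m ≠ -33; else branch requires acc + 3*cnt = -3 ∧ 3*cnt > -9 ∧ 3*cnt ≠ 6*m - 6.
Before the if: (3*cnt ≥ 3 → (9*m > -36 ∧ 3*m ≠ -33)) ∧ ((¬(3*cnt ≥ 3)) → (acc + 3*cnt = -3 ∧ 3*cnt > -9 ∧ 3*cnt ≠ 6*m - 6))
Answer: WP = (3*cnt ≥ 3 → (9*m > -36 ∧ 3*m ≠ -33)) ∧ ((¬(3*cnt ≥ 3)) → (acc + 3*cnt = -3 ∧ 3*cnt > -9 ∧ 3*cnt ≠ 6*m - 6))


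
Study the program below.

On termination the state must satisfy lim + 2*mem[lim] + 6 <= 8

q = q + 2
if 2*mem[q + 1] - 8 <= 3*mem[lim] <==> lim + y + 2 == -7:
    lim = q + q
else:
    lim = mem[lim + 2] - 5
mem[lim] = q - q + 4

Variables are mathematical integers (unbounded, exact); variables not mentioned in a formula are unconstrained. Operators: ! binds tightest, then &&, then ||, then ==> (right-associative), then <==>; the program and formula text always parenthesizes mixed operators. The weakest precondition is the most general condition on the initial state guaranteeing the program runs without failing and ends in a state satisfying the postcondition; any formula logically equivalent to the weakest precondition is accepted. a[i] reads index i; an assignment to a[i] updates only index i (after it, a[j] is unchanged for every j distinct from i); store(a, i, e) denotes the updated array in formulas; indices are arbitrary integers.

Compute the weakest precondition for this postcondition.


Working backward. After the program, the postcondition lim + 2*mem[lim] + 6 <= 8 must hold; in canonical form it is 2*mem[lim] + lim <= 2.
Before mem[lim] := q - q + 4: 2*store(mem, lim, 4)[lim] + lim <= 2
Then branch requires 2*store(mem, 2*q, 4)[2*q] + 2*q <= 2; else branch requires mem[lim + 2] + 2*store(mem, mem[lim + 2] - 5, 4)[mem[lim + 2] - 5] <= 7.
Before the if: ((2*mem[q + 1] <= 3*mem[lim] + 8 <==> lim + y == -9) ==> 2*store(mem, 2*q, 4)[2*q] + 2*q <= 2) && ((!(2*mem[q + 1] <= 3*mem[lim] + 8 <==> lim + y == -9)) ==> mem[lim + 2] + 2*store(mem, mem[lim + 2] - 5, 4)[mem[lim + 2] - 5] <= 7)
Before q := q + 2: ((2*mem[q + 3] <= 3*mem[lim] + 8 <==> lim + y == -9) ==> 2*store(mem, 2*q + 4, 4)[2*q + 4] + 2*q <= -2) && ((!(2*mem[q + 3] <= 3*mem[lim] + 8 <==> lim + y == -9)) ==> mem[lim + 2] + 2*store(mem, mem[lim + 2] - 5, 4)[mem[lim + 2] - 5] <= 7)
Answer: WP = ((2*mem[q + 3] <= 3*mem[lim] + 8 <==> lim + y == -9) ==> 2*store(mem, 2*q + 4, 4)[2*q + 4] + 2*q <= -2) && ((!(2*mem[q + 3] <= 3*mem[lim] + 8 <==> lim + y == -9)) ==> mem[lim + 2] + 2*store(mem, mem[lim + 2] - 5, 4)[mem[lim + 2] - 5] <= 7)


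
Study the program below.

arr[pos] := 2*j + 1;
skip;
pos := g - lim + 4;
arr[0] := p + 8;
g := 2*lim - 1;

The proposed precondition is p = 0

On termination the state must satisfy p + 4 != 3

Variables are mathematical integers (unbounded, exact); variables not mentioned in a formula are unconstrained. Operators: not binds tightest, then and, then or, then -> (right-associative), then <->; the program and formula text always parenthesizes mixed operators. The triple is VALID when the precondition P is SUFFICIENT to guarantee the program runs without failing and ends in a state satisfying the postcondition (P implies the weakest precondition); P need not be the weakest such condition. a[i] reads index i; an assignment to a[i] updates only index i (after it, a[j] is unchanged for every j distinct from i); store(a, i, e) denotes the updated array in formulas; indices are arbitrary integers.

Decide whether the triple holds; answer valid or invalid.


Working backward. After the program, the postcondition p + 4 != 3 must hold; in canonical form it is p != -1.
Before g := 2*lim - 1: p != -1
Before arr[0] := p + 8: p != -1
Before pos := g - lim + 4: p != -1
Before skip: p != -1
Before arr[pos] := 2*j + 1: p != -1
The weakest precondition is p != -1.
Check whether p = 0 implies it.
Every state satisfying the precondition satisfies the weakest precondition: the implication holds.
Answer: valid


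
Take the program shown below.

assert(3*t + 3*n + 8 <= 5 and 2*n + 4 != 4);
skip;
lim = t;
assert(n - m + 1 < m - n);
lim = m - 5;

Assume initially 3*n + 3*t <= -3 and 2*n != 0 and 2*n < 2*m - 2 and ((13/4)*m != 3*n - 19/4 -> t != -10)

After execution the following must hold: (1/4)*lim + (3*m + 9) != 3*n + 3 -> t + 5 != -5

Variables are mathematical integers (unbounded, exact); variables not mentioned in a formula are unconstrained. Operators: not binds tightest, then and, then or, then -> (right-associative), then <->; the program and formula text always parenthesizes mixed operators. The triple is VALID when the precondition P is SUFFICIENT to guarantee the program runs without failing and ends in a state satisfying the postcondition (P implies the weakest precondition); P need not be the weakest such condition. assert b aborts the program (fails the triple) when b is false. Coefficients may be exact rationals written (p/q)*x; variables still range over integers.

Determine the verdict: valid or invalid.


Working backward. After the program, the postcondition (1/4)*lim + (3*m + 9) != 3*n + 3 -> t + 5 != -5 must hold; in canonical form it is (1/4)*lim + 3*m != 3*n - 6 -> t != -10.
Before lim := m - 5: (13/4)*m != 3*n - 19/4 -> t != -10
Before assert n - m + 1 < m - n: 2*n < 2*m - 1 and ((13/4)*m != 3*n - 19/4 -> t != -10)
Before lim := t: 2*n < 2*m - 1 and ((13/4)*m != 3*n - 19/4 -> t != -10)
Before skip: 2*n < 2*m - 1 and ((13/4)*m != 3*n - 19/4 -> t != -10)
Before assert 3*t + 3*n + 8 <= 5 and 2*n + 4 != 4: 3*n + 3*t <= -3 and 2*n != 0 and 2*n < 2*m - 1 and ((13/4)*m != 3*n - 19/4 -> t != -10)
The weakest precondition is 3*n + 3*t <= -3 and 2*n != 0 and 2*n < 2*m - 1 and ((13/4)*m != 3*n - 19/4 -> t != -10).
Check whether 3*n + 3*t <= -3 and 2*n != 0 and 2*n < 2*m - 2 and ((13/4)*m != 3*n - 19/4 -> t != -10) implies it.
Every state satisfying the precondition satisfies the weakest precondition: the implication holds.
Answer: valid


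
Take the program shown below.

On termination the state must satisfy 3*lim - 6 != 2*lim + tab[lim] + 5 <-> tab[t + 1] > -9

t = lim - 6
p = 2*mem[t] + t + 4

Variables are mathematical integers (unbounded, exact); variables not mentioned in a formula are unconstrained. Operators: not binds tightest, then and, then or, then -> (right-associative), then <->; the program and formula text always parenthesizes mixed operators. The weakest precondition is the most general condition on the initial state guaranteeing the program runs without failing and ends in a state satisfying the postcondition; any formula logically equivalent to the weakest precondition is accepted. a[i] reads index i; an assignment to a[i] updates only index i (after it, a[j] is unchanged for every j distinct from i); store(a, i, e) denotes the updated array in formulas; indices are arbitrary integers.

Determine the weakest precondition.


Working backward. After the program, the postcondition 3*lim - 6 != 2*lim + tab[lim] + 5 <-> tab[t + 1] > -9 must hold; in canonical form it is lim != tab[lim] + 11 <-> tab[t + 1] > -9.
Before p := 2*mem[t] + t + 4: lim != tab[lim] + 11 <-> tab[t + 1] > -9
Before t := lim - 6: lim != tab[lim] + 11 <-> tab[lim - 5] > -9
Answer: WP = lim != tab[lim] + 11 <-> tab[lim - 5] > -9


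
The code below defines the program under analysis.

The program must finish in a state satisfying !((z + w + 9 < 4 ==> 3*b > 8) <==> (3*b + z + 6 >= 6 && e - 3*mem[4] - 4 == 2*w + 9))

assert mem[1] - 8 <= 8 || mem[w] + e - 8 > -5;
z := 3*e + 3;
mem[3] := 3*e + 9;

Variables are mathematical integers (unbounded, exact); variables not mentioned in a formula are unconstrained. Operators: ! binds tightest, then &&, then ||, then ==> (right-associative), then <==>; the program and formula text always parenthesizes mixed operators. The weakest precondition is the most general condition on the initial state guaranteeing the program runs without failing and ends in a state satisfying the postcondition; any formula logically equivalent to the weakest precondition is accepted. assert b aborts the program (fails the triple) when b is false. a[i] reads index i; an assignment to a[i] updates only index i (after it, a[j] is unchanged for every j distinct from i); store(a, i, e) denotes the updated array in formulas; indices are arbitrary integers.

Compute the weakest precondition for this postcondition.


Working backward. After the program, the postcondition !((z + w + 9 < 4 ==> 3*b > 8) <==> (3*b + z + 6 >= 6 && e - 3*mem[4] - 4 == 2*w + 9)) must hold; in canonical form it is !((w + z < -5 ==> 3*b > 8) <==> (3*b + z >= 0 && e == 3*mem[4] + 2*w + 13)).
Before mem[3] := 3*e + 9: !((w + z < -5 ==> 3*b > 8) <==> (3*b + z >= 0 && e == 3*mem[4] + 2*w + 13))
Before z := 3*e + 3: !((3*e + w < -8 ==> 3*b > 8) <==> (3*b + 3*e >= -3 && e == 3*mem[4] + 2*w + 13))
Before assert mem[1] - 8 <= 8 || mem[w] + e - 8 > -5: (mem[1] <= 16 || mem[w] + e > 3) && (!((3*e + w < -8 ==> 3*b > 8) <==> (3*b + 3*e >= -3 && e == 3*mem[4] + 2*w + 13)))
Answer: WP = (mem[1] <= 16 || mem[w] + e > 3) && (!((3*e + w < -8 ==> 3*b > 8) <==> (3*b + 3*e >= -3 && e == 3*mem[4] + 2*w + 13)))


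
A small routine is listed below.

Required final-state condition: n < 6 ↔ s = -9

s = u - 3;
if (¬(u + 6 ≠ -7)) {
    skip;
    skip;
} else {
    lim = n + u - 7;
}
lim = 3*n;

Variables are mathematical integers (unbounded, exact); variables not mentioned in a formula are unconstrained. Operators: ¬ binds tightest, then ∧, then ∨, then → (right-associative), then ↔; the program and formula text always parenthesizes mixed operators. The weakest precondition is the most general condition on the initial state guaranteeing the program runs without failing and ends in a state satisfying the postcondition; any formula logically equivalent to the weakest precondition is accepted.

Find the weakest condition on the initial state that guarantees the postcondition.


Working backward. After the program, n < 6 ↔ s = -9 must hold.
Before lim := 3*n: n < 6 ↔ s = -9
Then branch requires n < 6 ↔ s = -9; else branch requires n < 6 ↔ s = -9.
Before the if: ((¬(u ≠ -13)) → (n < 6 ↔ s = -9)) ∧ (u ≠ -13 → (n < 6 ↔ s = -9))
Before s := u - 3: ((¬(u ≠ -13)) → (n < 6 ↔ u = -6)) ∧ (u ≠ -13 → (n < 6 ↔ u = -6))
Answer: WP = ((¬(u ≠ -13)) → (n < 6 ↔ u = -6)) ∧ (u ≠ -13 → (n < 6 ↔ u = -6))


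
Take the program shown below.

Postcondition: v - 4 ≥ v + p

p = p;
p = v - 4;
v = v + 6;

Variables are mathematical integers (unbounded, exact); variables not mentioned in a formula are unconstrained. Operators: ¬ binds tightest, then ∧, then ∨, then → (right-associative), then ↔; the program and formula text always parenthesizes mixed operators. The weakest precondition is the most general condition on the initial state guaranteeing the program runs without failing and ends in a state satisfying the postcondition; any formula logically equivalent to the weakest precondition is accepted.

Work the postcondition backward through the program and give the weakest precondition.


Working backward. After the program, the postcondition v - 4 ≥ v + p must hold; in canonical form it is p ≤ -4.
Before v := v + 6: p ≤ -4
Before p := v - 4: v ≤ 0
Before p := p: v ≤ 0
Answer: WP = v ≤ 0


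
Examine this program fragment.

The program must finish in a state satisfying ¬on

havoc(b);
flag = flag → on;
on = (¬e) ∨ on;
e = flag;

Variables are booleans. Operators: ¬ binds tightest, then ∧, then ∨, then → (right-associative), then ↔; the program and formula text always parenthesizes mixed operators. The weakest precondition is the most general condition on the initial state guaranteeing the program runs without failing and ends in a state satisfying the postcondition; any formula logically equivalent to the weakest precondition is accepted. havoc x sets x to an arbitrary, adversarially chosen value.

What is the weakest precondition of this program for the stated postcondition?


Working backward. After the program, ¬on must hold.
Before e := flag: ¬on
Before on := (¬e) ∨ on: ¬((¬e) ∨ on)
Before flag := flag → on: ¬((¬e) ∨ on)
Before havoc b: ¬((¬e) ∨ on)
Answer: WP = ¬((¬e) ∨ on)


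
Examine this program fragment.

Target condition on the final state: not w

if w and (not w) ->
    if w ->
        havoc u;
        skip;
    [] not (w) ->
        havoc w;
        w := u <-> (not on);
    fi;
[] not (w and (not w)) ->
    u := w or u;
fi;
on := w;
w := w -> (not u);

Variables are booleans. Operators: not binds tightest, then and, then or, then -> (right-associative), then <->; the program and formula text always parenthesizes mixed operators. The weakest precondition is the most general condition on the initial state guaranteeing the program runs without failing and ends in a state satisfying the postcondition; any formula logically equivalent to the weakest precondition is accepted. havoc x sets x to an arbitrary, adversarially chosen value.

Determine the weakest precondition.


Working backward. After the program, not w must hold.
Before w := w -> (not u): not (w -> (not u))
Before on := w: not (w -> (not u))
Then branch requires (not w) and ((not w) -> (not ((u <-> (not on)) -> (not u)))); else branch requires not (w -> (not (w or u))).
Before the if: not (w -> (not (w or u)))
Answer: WP = not (w -> (not (w or u)))


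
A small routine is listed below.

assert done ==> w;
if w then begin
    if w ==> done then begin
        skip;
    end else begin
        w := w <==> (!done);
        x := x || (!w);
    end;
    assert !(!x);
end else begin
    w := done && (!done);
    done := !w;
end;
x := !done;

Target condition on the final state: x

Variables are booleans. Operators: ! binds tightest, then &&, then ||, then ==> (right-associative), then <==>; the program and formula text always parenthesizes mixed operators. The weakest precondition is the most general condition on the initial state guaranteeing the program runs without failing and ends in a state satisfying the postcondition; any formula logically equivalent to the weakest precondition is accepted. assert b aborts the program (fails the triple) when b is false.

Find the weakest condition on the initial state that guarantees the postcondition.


Working backward. After the program, x must hold.
Before x := !done: !done
Then branch requires ((w ==> done) ==> (x && (!done))) && ((!(w ==> done)) ==> ((x || (!(w <==> (!done)))) && (!done))); else branch requires false.
Before the if: (w ==> (((w ==> done) ==> (x && (!done))) && ((!(w ==> done)) ==> ((x || (!(w <==> (!done)))) && (!done))))) && w
Before assert done ==> w: (done ==> w) && (w ==> (((w ==> done) ==> (x && (!done))) && ((!(w ==> done)) ==> ((x || (!(w <==> (!done)))) && (!done))))) && w
Answer: WP = (done ==> w) && (w ==> (((w ==> done) ==> (x && (!done))) && ((!(w ==> done)) ==> ((x || (!(w <==> (!done)))) && (!done))))) && w


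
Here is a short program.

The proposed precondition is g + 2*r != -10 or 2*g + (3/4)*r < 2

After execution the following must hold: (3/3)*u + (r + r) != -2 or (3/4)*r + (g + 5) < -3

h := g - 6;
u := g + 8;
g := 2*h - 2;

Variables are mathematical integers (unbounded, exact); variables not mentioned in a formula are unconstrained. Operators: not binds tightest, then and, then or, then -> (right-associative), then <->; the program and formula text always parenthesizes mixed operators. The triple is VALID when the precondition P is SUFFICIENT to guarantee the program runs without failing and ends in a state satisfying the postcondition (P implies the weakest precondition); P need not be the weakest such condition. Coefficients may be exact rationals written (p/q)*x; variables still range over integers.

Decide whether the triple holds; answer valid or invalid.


Working backward. After the program, the postcondition (3/3)*u + (r + r) != -2 or (3/4)*r + (g + 5) < -3 must hold; in canonical form it is 2*r + u != -2 or g + (3/4)*r < -8.
Before g := 2*h - 2: 2*r + u != -2 or 2*h + (3/4)*r < -6
Before u := g + 8: g + 2*r != -10 or 2*h + (3/4)*r < -6
Before h := g - 6: g + 2*r != -10 or 2*g + (3/4)*r < 6
The weakest precondition is g + 2*r != -10 or 2*g + (3/4)*r < 6.
Check whether g + 2*r != -10 or 2*g + (3/4)*r < 2 implies it.
Every state satisfying the precondition satisfies the weakest precondition: the implication holds.
Answer: valid


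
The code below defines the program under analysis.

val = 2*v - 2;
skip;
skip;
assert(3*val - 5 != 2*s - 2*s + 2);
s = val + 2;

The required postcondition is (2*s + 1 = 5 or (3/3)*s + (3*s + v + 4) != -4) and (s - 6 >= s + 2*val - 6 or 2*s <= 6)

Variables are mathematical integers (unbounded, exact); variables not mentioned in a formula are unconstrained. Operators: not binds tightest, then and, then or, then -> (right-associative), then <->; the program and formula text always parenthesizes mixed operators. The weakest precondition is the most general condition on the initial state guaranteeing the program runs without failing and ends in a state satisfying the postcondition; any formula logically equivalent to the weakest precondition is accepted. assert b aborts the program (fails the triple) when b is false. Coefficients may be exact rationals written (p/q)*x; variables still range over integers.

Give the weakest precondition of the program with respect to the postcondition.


Working backward. After the program, the postcondition (2*s + 1 = 5 or (3/3)*s + (3*s + v + 4) != -4) and (s - 6 >= s + 2*val - 6 or 2*s <= 6) must hold; in canonical form it is (2*s = 4 or 4*s + v != -8) and (2*val <= 0 or 2*s <= 6).
Before s := val + 2: (2*val = 0 or v + 4*val != -16) and (2*val <= 0 or 2*val <= 2)
Before assert 3*val - 5 != 2*s - 2*s + 2: 3*val != 7 and (2*val = 0 or v + 4*val != -16) and (2*val <= 0 or 2*val <= 2)
Before skip: 3*val != 7 and (2*val = 0 or v + 4*val != -16) and (2*val <= 0 or 2*val <= 2)
Before skip: 3*val != 7 and (2*val = 0 or v + 4*val != -16) and (2*val <= 0 or 2*val <= 2)
Before val := 2*v - 2: 6*v != 13 and (4*v = 4 or 9*v != -8) and (4*v <= 4 or 4*v <= 6)
Answer: WP = 6*v != 13 and (4*v = 4 or 9*v != -8) and (4*v <= 4 or 4*v <= 6)


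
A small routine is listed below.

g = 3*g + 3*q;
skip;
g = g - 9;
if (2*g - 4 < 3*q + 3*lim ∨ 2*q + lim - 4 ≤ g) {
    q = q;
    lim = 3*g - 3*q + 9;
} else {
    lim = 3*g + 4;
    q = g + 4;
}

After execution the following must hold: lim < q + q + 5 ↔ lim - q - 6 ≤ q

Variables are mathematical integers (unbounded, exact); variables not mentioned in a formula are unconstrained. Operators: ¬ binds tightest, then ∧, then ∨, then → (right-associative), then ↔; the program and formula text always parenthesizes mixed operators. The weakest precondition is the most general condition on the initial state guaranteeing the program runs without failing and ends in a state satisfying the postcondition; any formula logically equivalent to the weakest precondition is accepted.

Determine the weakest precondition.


Working backward. After the program, the postcondition lim < q + q + 5 ↔ lim - q - 6 ≤ q must hold; in canonical form it is lim < 2*q + 5 ↔ lim ≤ 2*q + 6.
Then branch requires 3*g < 5*q - 4 ↔ 3*g ≤ 5*q - 3; else branch requires g < 9 ↔ g ≤ 10.
Before the if: ((2*g < 3*lim + 3*q + 4 ∨ lim + 2*q ≤ g + 4) → (3*g < 5*q - 4 ↔ 3*g ≤ 5*q - 3)) ∧ ((¬(2*g < 3*lim + 3*q + 4 ∨ lim + 2*q ≤ g + 4)) → (g < 9 ↔ g ≤ 10))
Before g := g - 9: ((2*g < 3*lim + 3*q + 22 ∨ lim + 2*q ≤ g - 5) → (3*g < 5*q + 23 ↔ 3*g ≤ 5*q + 24)) ∧ ((¬(2*g < 3*lim + 3*q + 22 ∨ lim + 2*q ≤ g - 5)) → (g < 18 ↔ g ≤ 19))
Before skip: ((2*g < 3*lim + 3*q + 22 ∨ lim + 2*q ≤ g - 5) → (3*g < 5*q + 23 ↔ 3*g ≤ 5*q + 24)) ∧ ((¬(2*g < 3*lim + 3*q + 22 ∨ lim + 2*q ≤ g - 5)) → (g < 18 ↔ g ≤ 19))
Before g := 3*g + 3*q: ((6*g + 3*q < 3*lim + 22 ∨ lim ≤ 3*g + q - 5) → (9*g + 4*q < 23 ↔ 9*g + 4*q ≤ 24)) ∧ ((¬(6*g + 3*q < 3*lim + 22 ∨ lim ≤ 3*g + q - 5)) → (3*g + 3*q < 18 ↔ 3*g + 3*q ≤ 19))
Answer: WP = ((6*g + 3*q < 3*lim + 22 ∨ lim ≤ 3*g + q - 5) → (9*g + 4*q < 23 ↔ 9*g + 4*q ≤ 24)) ∧ ((¬(6*g + 3*q < 3*lim + 22 ∨ lim ≤ 3*g + q - 5)) → (3*g + 3*q < 18 ↔ 3*g + 3*q ≤ 19))


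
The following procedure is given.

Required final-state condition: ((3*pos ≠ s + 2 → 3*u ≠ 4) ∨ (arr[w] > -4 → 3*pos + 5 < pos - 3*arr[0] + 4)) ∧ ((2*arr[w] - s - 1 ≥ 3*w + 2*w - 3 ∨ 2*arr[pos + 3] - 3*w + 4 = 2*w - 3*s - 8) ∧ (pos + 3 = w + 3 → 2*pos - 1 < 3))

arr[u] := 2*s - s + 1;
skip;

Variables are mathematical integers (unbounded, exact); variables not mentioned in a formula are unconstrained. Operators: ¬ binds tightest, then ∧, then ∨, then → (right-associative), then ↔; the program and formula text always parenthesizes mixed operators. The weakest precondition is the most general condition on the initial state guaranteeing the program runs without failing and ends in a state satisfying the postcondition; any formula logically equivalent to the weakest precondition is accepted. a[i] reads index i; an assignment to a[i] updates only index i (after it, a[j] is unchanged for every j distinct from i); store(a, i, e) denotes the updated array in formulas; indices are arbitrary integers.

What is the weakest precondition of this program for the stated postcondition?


Working backward. After the program, the postcondition ((3*pos ≠ s + 2 → 3*u ≠ 4) ∨ (arr[w] > -4 → 3*pos + 5 < pos - 3*arr[0] + 4)) ∧ ((2*arr[w] - s - 1 ≥ 3*w + 2*w - 3 ∨ 2*arr[pos + 3] - 3*w + 4 = 2*w - 3*s - 8) ∧ (pos + 3 = w + 3 → 2*pos - 1 < 3)) must hold; in canonical form it is ((3*pos ≠ s + 2 → 3*u ≠ 4) ∨ (arr[w] > -4 → 3*arr[0] + 2*pos < -1)) ∧ (2*arr[w] ≥ s + 5*w - 2 ∨ 2*arr[pos + 3] + 3*s = 5*w - 12) ∧ (pos = w → 2*pos < 4).
Before skip: ((3*pos ≠ s + 2 → 3*u ≠ 4) ∨ (arr[w] > -4 → 3*arr[0] + 2*pos < -1)) ∧ (2*arr[w] ≥ s + 5*w - 2 ∨ 2*arr[pos + 3] + 3*s = 5*w - 12) ∧ (pos = w → 2*pos < 4)
Before arr[u] := 2*s - s + 1: ((3*pos ≠ s + 2 → 3*u ≠ 4) ∨ (store(arr, u, s + 1)[w] > -4 → 3*store(arr, u, s + 1)[0] + 2*pos < -1)) ∧ (2*store(arr, u, s + 1)[w] ≥ s + 5*w - 2 ∨ 2*store(arr, u, s + 1)[pos + 3] + 3*s = 5*w - 12) ∧ (pos = w → 2*pos < 4)
Answer: WP = ((3*pos ≠ s + 2 → 3*u ≠ 4) ∨ (store(arr, u, s + 1)[w] > -4 → 3*store(arr, u, s + 1)[0] + 2*pos < -1)) ∧ (2*store(arr, u, s + 1)[w] ≥ s + 5*w - 2 ∨ 2*store(arr, u, s + 1)[pos + 3] + 3*s = 5*w - 12) ∧ (pos = w → 2*pos < 4)


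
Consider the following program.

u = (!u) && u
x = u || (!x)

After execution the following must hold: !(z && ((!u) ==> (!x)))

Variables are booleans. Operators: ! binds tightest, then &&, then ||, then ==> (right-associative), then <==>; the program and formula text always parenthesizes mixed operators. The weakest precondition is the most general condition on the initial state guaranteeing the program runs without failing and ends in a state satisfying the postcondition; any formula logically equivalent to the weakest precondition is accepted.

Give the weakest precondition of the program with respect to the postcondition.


Working backward. After the program, !(z && ((!u) ==> (!x))) must hold.
Before x := u || (!x): !(z && ((!u) ==> (!(u || (!x)))))
Before u := (!u) && u: !(z && x)
Answer: WP = !(z && x)


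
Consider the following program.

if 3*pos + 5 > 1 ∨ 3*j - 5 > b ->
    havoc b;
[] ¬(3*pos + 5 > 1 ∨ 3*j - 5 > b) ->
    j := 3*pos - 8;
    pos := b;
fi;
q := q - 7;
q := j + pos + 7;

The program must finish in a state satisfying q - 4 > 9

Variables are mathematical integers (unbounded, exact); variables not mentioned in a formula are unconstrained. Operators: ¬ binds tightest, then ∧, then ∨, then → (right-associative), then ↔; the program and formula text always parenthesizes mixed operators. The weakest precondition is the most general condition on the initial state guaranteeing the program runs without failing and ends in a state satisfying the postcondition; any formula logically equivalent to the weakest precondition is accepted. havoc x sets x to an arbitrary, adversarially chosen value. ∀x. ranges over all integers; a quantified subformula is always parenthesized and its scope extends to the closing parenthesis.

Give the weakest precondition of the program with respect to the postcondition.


Working backward. After the program, the postcondition q - 4 > 9 must hold; in canonical form it is q > 13.
Before q := j + pos + 7: j + pos > 6
Before q := q - 7: j + pos > 6
Then branch requires j + pos > 6; else branch requires b + 3*pos > 14.
Before the if: ((3*pos > -4 ∨ 3*j > b + 5) → j + pos > 6) ∧ ((¬(3*pos > -4 ∨ 3*j > b + 5)) → b + 3*pos > 14)
Answer: WP = ((3*pos > -4 ∨ 3*j > b + 5) → j + pos > 6) ∧ ((¬(3*pos > -4 ∨ 3*j > b + 5)) → b + 3*pos > 14)


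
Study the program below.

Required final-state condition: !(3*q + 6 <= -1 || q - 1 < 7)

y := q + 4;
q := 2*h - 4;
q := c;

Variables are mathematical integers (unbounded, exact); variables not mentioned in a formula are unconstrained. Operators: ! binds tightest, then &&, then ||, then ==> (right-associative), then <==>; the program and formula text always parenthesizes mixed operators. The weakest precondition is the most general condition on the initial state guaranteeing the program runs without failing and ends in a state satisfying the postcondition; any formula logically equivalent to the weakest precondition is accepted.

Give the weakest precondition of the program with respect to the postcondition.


Working backward. After the program, the postcondition !(3*q + 6 <= -1 || q - 1 < 7) must hold; in canonical form it is !(3*q <= -7 || q < 8).
Before q := c: !(3*c <= -7 || c < 8)
Before q := 2*h - 4: !(3*c <= -7 || c < 8)
Before y := q + 4: !(3*c <= -7 || c < 8)
Answer: WP = !(3*c <= -7 || c < 8)


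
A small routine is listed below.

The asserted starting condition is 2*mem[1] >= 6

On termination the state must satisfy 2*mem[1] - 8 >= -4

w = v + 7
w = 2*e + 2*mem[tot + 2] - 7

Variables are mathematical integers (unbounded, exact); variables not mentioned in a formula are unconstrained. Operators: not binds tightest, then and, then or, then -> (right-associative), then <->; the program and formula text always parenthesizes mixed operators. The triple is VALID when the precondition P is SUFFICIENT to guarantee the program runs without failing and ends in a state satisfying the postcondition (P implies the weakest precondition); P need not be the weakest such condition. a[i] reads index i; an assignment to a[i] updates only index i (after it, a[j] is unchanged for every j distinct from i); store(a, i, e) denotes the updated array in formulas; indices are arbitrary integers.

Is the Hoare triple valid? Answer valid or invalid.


Working backward. After the program, the postcondition 2*mem[1] - 8 >= -4 must hold; in canonical form it is 2*mem[1] >= 4.
Before w := 2*e + 2*mem[tot + 2] - 7: 2*mem[1] >= 4
Before w := v + 7: 2*mem[1] >= 4
The weakest precondition is 2*mem[1] >= 4.
Check whether 2*mem[1] >= 6 implies it.
Every state satisfying the precondition satisfies the weakest precondition: the implication holds.
Answer: valid
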